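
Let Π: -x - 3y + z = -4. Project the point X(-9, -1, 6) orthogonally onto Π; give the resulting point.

(-7, 5, 4)

Foot = X − λn with λ = (n·X − d)/|n|² = (18 − (-4))/11 = 2.
Foot = (-9, -1, 6) − 2·(-1, -3, 1) = (-7, 5, 4).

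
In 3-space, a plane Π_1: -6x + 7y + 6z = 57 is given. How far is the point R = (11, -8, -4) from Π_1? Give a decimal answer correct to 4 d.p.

18.4545

n·R − d = (-6)·(11) + (7)·(-8) + (6)·(-4) − 57 = -203; |n| = √121.
Distance = |-203| / √121 = 203/√121 ≈ 18.4545.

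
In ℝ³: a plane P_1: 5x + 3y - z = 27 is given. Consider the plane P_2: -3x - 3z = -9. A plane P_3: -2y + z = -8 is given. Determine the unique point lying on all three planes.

Solving the 3×3 linear system 5x + 3y - z = 27, -3x - 3z = -9, -2y + z = -8 (e.g. by elimination or Cramer's rule, determinant = -27) gives (3, 4, 0).

(3, 4, 0)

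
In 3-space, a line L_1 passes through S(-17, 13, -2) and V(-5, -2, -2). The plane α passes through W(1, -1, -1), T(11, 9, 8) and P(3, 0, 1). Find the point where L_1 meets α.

A direction vector for L_1 is V − S = (12, -15, 0).
WT = (10, 10, 9), WP = (2, 1, 2); a normal to α is WT × WP = (11, -2, -10).
Using W: α has equation 11x - 2y - 10z = 23.
Substitute r = (-17, 13, -2) + t(12, -15, 0) into the plane: -193 + 162t = 23, so t = 4/3.
Intersection: (-17, 13, -2) + (4/3)·(12, -15, 0) = (-1, -7, -2).

(-1, -7, -2)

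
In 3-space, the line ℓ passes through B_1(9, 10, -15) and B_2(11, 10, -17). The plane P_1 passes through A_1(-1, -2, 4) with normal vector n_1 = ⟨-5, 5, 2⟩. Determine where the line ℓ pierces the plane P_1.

A direction vector for ℓ is B_2 − B_1 = (2, 0, -2).
P_1: n_1·r = n_1·A_1 gives -5x + 5y + 2z = 3.
Substitute r = (9, 10, -15) + t(2, 0, -2) into the plane: -25 + (-14)t = 3, so t = -2.
Intersection: (9, 10, -15) + (-2)·(2, 0, -2) = (5, 10, -11).

(5, 10, -11)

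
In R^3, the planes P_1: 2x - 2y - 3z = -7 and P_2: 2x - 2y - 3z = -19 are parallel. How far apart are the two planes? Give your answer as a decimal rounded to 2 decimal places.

2.91

Same normal n = (2, -2, -3) with |n| = √17; distance = |-7 − (-19)| / |n| = 12/√17 ≈ 2.91.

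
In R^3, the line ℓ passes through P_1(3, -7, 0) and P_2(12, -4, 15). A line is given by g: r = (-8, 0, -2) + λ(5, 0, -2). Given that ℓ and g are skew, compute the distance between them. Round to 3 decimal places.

7.914

A direction vector for ℓ is P_2 − P_1 = (9, 3, 15).
Common perpendicular direction n = (9, 3, 15) × (5, 0, -2) = (-6, 93, -15).
With w = (-8, 0, -2) − (3, -7, 0) = (-11, 7, -2), w · n = 747.
Distance = |w · n| / |n| = |747| / √8910 ≈ 7.914.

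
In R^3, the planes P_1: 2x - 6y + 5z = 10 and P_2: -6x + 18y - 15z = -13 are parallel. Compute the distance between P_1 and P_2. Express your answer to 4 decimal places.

0.7029

Rescale P_2 by 1/(-3): 2x - 6y + 5z = 13/3. Then distance = |10 − (13/3)| / √65 ≈ 0.7029.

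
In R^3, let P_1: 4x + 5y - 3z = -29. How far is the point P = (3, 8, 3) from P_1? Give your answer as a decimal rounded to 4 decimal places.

10.1823

n·P − d = (4)·(3) + (5)·(8) + (-3)·(3) − (-29) = 72; |n| = √50.
Distance = |72| / √50 = 72/√50 ≈ 10.1823.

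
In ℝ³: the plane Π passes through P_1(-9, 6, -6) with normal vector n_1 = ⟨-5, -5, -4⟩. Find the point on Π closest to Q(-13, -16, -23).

(2, -1, -11)

Π: n_1·r = n_1·P_1 gives -5x - 5y - 4z = 39.
Foot = Q − λn with λ = (n·Q − d)/|n|² = (237 − 39)/66 = 3.
Foot = (-13, -16, -23) − 3·(-5, -5, -4) = (2, -1, -11).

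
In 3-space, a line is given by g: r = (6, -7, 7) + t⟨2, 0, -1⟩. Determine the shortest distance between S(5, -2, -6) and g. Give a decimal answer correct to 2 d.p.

13.07

Taking (6, -7, 7) on g with direction v = (2, 0, -1): w = S − (6, -7, 7) = (-1, 5, -13), and w × v = (-5, -27, -10).
Distance = |w × v| / |v| = √854 / √5 ≈ 13.07.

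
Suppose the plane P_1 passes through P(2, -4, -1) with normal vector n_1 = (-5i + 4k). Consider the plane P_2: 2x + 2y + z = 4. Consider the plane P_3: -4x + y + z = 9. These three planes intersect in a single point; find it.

(-2, 7, -6)

P_1: n_1·r = n_1·P gives -5x + 4z = -14.
Solving the 3×3 linear system -5x + 4z = -14, 2x + 2y + z = 4, -4x + y + z = 9 (e.g. by elimination or Cramer's rule, determinant = 35) gives (-2, 7, -6).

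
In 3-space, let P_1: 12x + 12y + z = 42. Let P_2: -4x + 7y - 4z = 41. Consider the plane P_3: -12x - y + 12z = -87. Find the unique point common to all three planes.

(1, 3, -6)

Solving the 3×3 linear system 12x + 12y + z = 42, -4x + 7y - 4z = 41, -12x - y + 12z = -87 (e.g. by elimination or Cramer's rule, determinant = 2200) gives (1, 3, -6).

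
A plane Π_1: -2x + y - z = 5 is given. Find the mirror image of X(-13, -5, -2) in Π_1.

(-1, -11, 4)

λ = (n·X − d)/|n|² = (23 − 5)/6 = 3.
Reflection = X − 2λn = (-13, -5, -2) − 6·(-2, 1, -1) = (-1, -11, 4).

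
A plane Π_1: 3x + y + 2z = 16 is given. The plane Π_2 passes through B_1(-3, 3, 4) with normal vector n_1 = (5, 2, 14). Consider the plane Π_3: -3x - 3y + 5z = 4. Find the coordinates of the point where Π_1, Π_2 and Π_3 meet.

(5, -3, 2)

Π_2: n_1·r = n_1·B_1 gives 5x + 2y + 14z = 47.
Solving the 3×3 linear system 3x + y + 2z = 16, 5x + 2y + 14z = 47, -3x - 3y + 5z = 4 (e.g. by elimination or Cramer's rule, determinant = 71) gives (5, -3, 2).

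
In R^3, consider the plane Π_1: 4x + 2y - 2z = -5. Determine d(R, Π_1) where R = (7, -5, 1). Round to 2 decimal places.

4.29

n·R − d = (4)·(7) + (2)·(-5) + (-2)·(1) − (-5) = 21; |n| = √24.
Distance = |21| / √24 = 21/√24 ≈ 4.29.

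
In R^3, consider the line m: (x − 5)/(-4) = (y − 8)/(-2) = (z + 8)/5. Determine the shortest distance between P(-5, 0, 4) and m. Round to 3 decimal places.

2.996

m has direction (-4, -2, 5) through (5, 8, -8).
Taking (5, 8, -8) on m with direction v = (-4, -2, 5): w = P − (5, 8, -8) = (-10, -8, 12), and w × v = (-16, 2, -12).
Distance = |w × v| / |v| = √404 / √45 ≈ 2.996.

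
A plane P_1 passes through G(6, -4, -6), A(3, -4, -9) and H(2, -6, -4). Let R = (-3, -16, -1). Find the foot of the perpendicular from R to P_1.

(-5, -10, 1)

GA = (-3, 0, -3), GH = (-4, -2, 2); a normal to P_1 is GA × GH = (-6, 18, 6).
Using G: P_1 has equation -6x + 18y + 6z = -144.
Foot = R − λn with λ = (n·R − d)/|n|² = (-276 − (-144))/396 = -1/3.
Foot = (-3, -16, -1) − (-1/3)·(-6, 18, 6) = (-5, -10, 1).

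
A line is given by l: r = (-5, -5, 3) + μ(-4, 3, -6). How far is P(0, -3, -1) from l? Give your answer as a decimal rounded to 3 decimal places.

6.585

Taking (-5, -5, 3) on l with direction v = (-4, 3, -6): w = P − (-5, -5, 3) = (5, 2, -4), and w × v = (0, 46, 23).
Distance = |w × v| / |v| = √2645 / √61 ≈ 6.585.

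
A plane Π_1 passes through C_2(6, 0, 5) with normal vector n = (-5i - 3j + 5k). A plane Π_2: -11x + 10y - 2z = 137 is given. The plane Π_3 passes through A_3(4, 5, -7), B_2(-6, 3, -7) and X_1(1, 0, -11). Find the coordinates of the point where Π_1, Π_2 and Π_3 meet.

(-7, 5, -5)

Π_1: n·r = n·C_2 gives -5x - 3y + 5z = -5.
A_3B_2 = (-10, -2, 0), A_3X_1 = (-3, -5, -4); a normal to Π_3 is A_3B_2 × A_3X_1 = (8, -40, 44).
Using A_3: Π_3 has equation 8x - 40y + 44z = -476.
Solving the 3×3 linear system -5x - 3y + 5z = -5, -11x + 10y - 2z = 137, 8x - 40y + 44z = -476 (e.g. by elimination or Cramer's rule, determinant = -1404) gives (-7, 5, -5).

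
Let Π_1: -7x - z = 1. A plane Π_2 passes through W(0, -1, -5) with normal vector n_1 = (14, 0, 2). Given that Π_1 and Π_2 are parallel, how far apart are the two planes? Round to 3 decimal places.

Π_2: n_1·r = n_1·W gives 14x + 2z = -10.
Rescale Π_2 by 1/(-2): -7x - z = 5. Then distance = |1 − 5| / √50 ≈ 0.566.

0.566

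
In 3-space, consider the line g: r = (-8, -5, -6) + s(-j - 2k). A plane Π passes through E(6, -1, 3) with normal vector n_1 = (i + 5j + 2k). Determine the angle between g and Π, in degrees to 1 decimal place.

47.3

Π: n_1·r = n_1·E gives x + 5y + 2z = 7.
sin θ = |n·v| / (|n||v|) = |-9| / (√30 · √5) = 0.73485.
θ ≈ 47.3°.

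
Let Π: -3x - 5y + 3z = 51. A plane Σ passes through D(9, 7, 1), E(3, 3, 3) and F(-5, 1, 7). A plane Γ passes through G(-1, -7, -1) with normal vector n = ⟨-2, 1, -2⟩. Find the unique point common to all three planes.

(-6, -3, 6)

DE = (-6, -4, 2), DF = (-14, -6, 6); a normal to Σ is DE × DF = (-12, 8, -20).
Using D: Σ has equation -12x + 8y - 20z = -72.
Γ: n·r = n·G gives -2x + y - 2z = -3.
Solving the 3×3 linear system -3x - 5y + 3z = 51, -12x + 8y - 20z = -72, -2x + y - 2z = -3 (e.g. by elimination or Cramer's rule, determinant = -80) gives (-6, -3, 6).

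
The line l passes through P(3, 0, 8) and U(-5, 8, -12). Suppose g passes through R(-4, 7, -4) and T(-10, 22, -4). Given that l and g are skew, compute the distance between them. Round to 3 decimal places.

A direction vector for l is U − P = (-8, 8, -20).
A direction vector for g is T − R = (-6, 15, 0).
Common perpendicular direction n = (-8, 8, -20) × (-6, 15, 0) = (300, 120, -72).
With w = (-4, 7, -4) − (3, 0, 8) = (-7, 7, -12), w · n = -396.
Distance = |w · n| / |n| = |-396| / √109584 ≈ 1.196.

1.196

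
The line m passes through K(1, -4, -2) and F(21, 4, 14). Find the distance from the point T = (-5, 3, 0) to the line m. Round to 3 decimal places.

9.358

A direction vector for m is F − K = (20, 8, 16).
Taking (1, -4, -2) on m with direction v = (20, 8, 16): w = T − (1, -4, -2) = (-6, 7, 2), and w × v = (96, 136, -188).
Distance = |w × v| / |v| = √63056 / √720 ≈ 9.358.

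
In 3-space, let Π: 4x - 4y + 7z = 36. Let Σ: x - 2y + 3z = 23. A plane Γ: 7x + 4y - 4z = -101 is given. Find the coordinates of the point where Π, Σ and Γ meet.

Solving the 3×3 linear system 4x - 4y + 7z = 36, x - 2y + 3z = 23, 7x + 4y - 4z = -101 (e.g. by elimination or Cramer's rule, determinant = 10) gives (-7, -9, 4).

(-7, -9, 4)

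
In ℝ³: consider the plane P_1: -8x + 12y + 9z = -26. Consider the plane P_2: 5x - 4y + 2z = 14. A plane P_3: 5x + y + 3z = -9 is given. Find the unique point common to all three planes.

Solving the 3×3 linear system -8x + 12y + 9z = -26, 5x - 4y + 2z = 14, 5x + y + 3z = -9 (e.g. by elimination or Cramer's rule, determinant = 277) gives (-2, -5, 2).

(-2, -5, 2)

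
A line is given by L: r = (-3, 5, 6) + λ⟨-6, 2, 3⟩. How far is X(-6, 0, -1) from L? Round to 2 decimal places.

Taking (-3, 5, 6) on L with direction v = (-6, 2, 3): w = X − (-3, 5, 6) = (-3, -5, -7), and w × v = (-1, 51, -36).
Distance = |w × v| / |v| = √3898 / √49 ≈ 8.92.

8.92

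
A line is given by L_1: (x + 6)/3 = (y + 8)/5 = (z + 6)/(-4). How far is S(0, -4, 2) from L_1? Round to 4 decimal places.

L_1 has direction (3, 5, -4) through (-6, -8, -6).
Taking (-6, -8, -6) on L_1 with direction v = (3, 5, -4): w = S − (-6, -8, -6) = (6, 4, 8), and w × v = (-56, 48, 18).
Distance = |w × v| / |v| = √5764 / √50 ≈ 10.7369.

10.7369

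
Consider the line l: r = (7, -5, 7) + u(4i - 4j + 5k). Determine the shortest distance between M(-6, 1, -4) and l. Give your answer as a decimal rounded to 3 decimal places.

4.993

Taking (7, -5, 7) on l with direction v = (4, -4, 5): w = M − (7, -5, 7) = (-13, 6, -11), and w × v = (-14, 21, 28).
Distance = |w × v| / |v| = √1421 / √57 ≈ 4.993.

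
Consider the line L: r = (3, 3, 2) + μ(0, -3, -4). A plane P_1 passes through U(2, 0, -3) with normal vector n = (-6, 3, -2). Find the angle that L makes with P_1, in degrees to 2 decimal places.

1.64

P_1: n·r = n·U gives -6x + 3y - 2z = -6.
sin θ = |n·v| / (|n||v|) = |-1| / (√49 · √25) = 0.02857.
θ ≈ 1.64°.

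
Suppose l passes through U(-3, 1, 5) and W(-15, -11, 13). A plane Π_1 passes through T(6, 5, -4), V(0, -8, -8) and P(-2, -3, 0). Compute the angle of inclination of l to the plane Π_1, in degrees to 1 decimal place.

3.0

A direction vector for l is W − U = (-12, -12, 8).
TV = (-6, -13, -4), TP = (-8, -8, 4); a normal to Π_1 is TV × TP = (-84, 56, -56).
Using T: Π_1 has equation -84x + 56y - 56z = 0.
sin θ = |n·v| / (|n||v|) = |-112| / (√13328 · √352) = 0.05171.
θ ≈ 3.0°.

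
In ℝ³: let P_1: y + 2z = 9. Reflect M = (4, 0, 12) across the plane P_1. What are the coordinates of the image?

(4, -6, 0)

λ = (n·M − d)/|n|² = (24 − 9)/5 = 3.
Reflection = M − 2λn = (4, 0, 12) − 6·(0, 1, 2) = (4, -6, 0).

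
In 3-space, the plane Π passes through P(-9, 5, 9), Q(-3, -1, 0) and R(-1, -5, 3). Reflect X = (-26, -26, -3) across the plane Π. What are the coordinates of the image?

(28, 10, 9)

PQ = (6, -6, -9), PR = (8, -10, -6); a normal to Π is PQ × PR = (-54, -36, -12).
Using P: Π has equation -54x - 36y - 12z = 198.
λ = (n·X − d)/|n|² = (2376 − 198)/4356 = 1/2.
Reflection = X − 2λn = (-26, -26, -3) − 1·(-54, -36, -12) = (28, 10, 9).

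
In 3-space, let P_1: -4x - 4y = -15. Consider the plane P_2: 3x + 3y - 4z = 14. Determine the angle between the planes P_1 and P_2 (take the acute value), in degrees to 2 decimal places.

43.31

cos θ = |n₁·n₂| / (|n₁||n₂|) = |-24| / (√32 · √34).
θ = arccos(0.72761) ≈ 43.31°.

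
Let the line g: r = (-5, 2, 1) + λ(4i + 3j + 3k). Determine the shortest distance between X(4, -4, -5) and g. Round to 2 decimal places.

Taking (-5, 2, 1) on g with direction v = (4, 3, 3): w = X − (-5, 2, 1) = (9, -6, -6), and w × v = (0, -51, 51).
Distance = |w × v| / |v| = √5202 / √34 ≈ 12.37.

12.37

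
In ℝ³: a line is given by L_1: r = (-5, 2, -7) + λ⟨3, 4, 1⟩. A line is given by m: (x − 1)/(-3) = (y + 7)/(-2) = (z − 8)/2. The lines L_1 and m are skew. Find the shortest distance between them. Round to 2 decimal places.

m has direction (-3, -2, 2) through (1, -7, 8).
Common perpendicular direction n = (3, 4, 1) × (-3, -2, 2) = (10, -9, 6).
With w = (1, -7, 8) − (-5, 2, -7) = (6, -9, 15), w · n = 231.
Distance = |w · n| / |n| = |231| / √217 ≈ 15.68.

15.68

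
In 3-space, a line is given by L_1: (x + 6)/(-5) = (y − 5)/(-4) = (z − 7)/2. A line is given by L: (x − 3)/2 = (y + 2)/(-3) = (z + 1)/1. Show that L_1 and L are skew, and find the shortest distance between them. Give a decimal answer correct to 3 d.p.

L_1 has direction (-5, -4, 2) through (-6, 5, 7).
L has direction (2, -3, 1) through (3, -2, -1).
Common perpendicular direction n = (-5, -4, 2) × (2, -3, 1) = (2, 9, 23).
With w = (3, -2, -1) − (-6, 5, 7) = (9, -7, -8), w · n = -229.
Since n ≠ 0 the lines are not parallel, and w · n = -229 ≠ 0 so they do not intersect; hence they are skew.
Distance = |w · n| / |n| = |-229| / √614 ≈ 9.242.

9.242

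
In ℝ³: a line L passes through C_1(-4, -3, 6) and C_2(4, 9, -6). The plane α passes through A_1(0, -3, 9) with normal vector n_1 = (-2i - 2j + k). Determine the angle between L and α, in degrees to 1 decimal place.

A direction vector for L is C_2 − C_1 = (8, 12, -12).
α: n_1·r = n_1·A_1 gives -2x - 2y + z = 15.
sin θ = |n·v| / (|n||v|) = |-52| / (√9 · √352) = 0.92387.
θ ≈ 67.5°.

67.5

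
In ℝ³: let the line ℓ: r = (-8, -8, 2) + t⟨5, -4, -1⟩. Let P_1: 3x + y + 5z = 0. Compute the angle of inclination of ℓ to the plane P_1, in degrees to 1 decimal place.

9.0

sin θ = |n·v| / (|n||v|) = |6| / (√35 · √42) = 0.15649.
θ ≈ 9.0°.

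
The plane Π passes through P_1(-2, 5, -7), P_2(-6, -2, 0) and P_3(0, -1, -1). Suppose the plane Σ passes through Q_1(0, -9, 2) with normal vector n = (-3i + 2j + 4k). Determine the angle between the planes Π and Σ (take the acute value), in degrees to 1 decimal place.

P_1P_2 = (-4, -7, 7), P_1P_3 = (2, -6, 6); a normal to Π is P_1P_2 × P_1P_3 = (0, 38, 38).
Using P_1: Π has equation 38y + 38z = -76.
Σ: n·r = n·Q_1 gives -3x + 2y + 4z = -10.
cos θ = |n₁·n₂| / (|n₁||n₂|) = |228| / (√2888 · √29).
θ = arccos(0.78784) ≈ 38.0°.

38.0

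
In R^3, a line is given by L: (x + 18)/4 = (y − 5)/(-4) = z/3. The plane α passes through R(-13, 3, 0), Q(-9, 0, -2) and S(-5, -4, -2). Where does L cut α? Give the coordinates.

(-10, -3, 6)

L has direction (4, -4, 3) through (-18, 5, 0).
RQ = (4, -3, -2), RS = (8, -7, -2); a normal to α is RQ × RS = (-8, -8, -4).
Using R: α has equation -8x - 8y - 4z = 80.
Substitute r = (-18, 5, 0) + t(4, -4, 3) into the plane: 104 + (-12)t = 80, so t = 2.
Intersection: (-18, 5, 0) + 2·(4, -4, 3) = (-10, -3, 6).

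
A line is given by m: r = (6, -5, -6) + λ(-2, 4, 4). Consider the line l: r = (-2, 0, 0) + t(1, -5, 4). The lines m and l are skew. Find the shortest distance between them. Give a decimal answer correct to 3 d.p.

Common perpendicular direction n = (-2, 4, 4) × (1, -5, 4) = (36, 12, 6).
With w = (-2, 0, 0) − (6, -5, -6) = (-8, 5, 6), w · n = -192.
Distance = |w · n| / |n| = |-192| / √1476 ≈ 4.998.

4.998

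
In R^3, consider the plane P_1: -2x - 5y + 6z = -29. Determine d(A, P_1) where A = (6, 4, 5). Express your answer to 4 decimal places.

n·A − d = (-2)·(6) + (-5)·(4) + (6)·(5) − (-29) = 27; |n| = √65.
Distance = |27| / √65 = 27/√65 ≈ 3.3489.

3.3489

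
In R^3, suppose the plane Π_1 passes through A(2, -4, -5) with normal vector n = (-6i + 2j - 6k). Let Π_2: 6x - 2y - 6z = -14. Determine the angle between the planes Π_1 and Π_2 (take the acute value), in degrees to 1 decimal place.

Π_1: n·r = n·A gives -6x + 2y - 6z = 10.
cos θ = |n₁·n₂| / (|n₁||n₂|) = |-4| / (√76 · √76).
θ = arccos(0.05263) ≈ 87.0°.

87.0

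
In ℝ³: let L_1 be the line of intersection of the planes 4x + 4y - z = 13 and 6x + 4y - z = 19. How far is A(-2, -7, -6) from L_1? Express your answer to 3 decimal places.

Direction of L_1: (4, 4, -1) × (6, 4, -1) = (0, -2, -8).
A point on L_1: solving the two plane equations with y = 1 gives (3, 1, 3).
Taking (3, 1, 3) on L_1 with direction v = (0, -2, -8): w = A − (3, 1, 3) = (-5, -8, -9), and w × v = (46, -40, 10).
Distance = |w × v| / |v| = √3816 / √68 ≈ 7.491.

7.491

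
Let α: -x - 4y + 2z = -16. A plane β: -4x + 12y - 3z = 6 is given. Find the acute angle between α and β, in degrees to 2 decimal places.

32.93

cos θ = |n₁·n₂| / (|n₁||n₂|) = |-50| / (√21 · √169).
θ = arccos(0.83930) ≈ 32.93°.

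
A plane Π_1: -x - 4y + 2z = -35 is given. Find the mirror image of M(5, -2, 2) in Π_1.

(9, 14, -6)

λ = (n·M − d)/|n|² = (7 − (-35))/21 = 2.
Reflection = M − 2λn = (5, -2, 2) − 4·(-1, -4, 2) = (9, 14, -6).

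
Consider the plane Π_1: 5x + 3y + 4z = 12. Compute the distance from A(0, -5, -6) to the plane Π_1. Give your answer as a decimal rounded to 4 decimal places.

7.2125

n·A − d = (5)·(0) + (3)·(-5) + (4)·(-6) − 12 = -51; |n| = √50.
Distance = |-51| / √50 = 51/√50 ≈ 7.2125.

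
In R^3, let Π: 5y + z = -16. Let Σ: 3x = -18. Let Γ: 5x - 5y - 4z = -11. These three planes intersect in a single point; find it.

(-6, -3, -1)

Solving the 3×3 linear system 5y + z = -16, 3x = -18, 5x - 5y - 4z = -11 (e.g. by elimination or Cramer's rule, determinant = 45) gives (-6, -3, -1).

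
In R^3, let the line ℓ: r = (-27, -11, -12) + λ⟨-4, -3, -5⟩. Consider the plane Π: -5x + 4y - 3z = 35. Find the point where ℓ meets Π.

(-11, 1, 8)

Substitute r = (-27, -11, -12) + t(-4, -3, -5) into the plane: 127 + 23t = 35, so t = -4.
Intersection: (-27, -11, -12) + (-4)·(-4, -3, -5) = (-11, 1, 8).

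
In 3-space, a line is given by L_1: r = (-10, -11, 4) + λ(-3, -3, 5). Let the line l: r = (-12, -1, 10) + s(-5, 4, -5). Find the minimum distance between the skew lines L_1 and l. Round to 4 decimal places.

11.3772

Common perpendicular direction n = (-3, -3, 5) × (-5, 4, -5) = (-5, -40, -27).
With w = (-12, -1, 10) − (-10, -11, 4) = (-2, 10, 6), w · n = -552.
Distance = |w · n| / |n| = |-552| / √2354 ≈ 11.3772.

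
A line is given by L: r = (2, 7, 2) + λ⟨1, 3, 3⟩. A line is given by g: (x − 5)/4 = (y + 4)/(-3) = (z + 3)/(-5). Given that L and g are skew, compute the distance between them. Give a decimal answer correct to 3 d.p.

5.543

g has direction (4, -3, -5) through (5, -4, -3).
Common perpendicular direction n = (1, 3, 3) × (4, -3, -5) = (-6, 17, -15).
With w = (5, -4, -3) − (2, 7, 2) = (3, -11, -5), w · n = -130.
Distance = |w · n| / |n| = |-130| / √550 ≈ 5.543.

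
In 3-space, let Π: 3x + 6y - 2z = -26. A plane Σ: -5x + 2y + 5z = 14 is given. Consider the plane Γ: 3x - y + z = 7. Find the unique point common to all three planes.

Solving the 3×3 linear system 3x + 6y - 2z = -26, -5x + 2y + 5z = 14, 3x - y + z = 7 (e.g. by elimination or Cramer's rule, determinant = 143) gives (0, -3, 4).

(0, -3, 4)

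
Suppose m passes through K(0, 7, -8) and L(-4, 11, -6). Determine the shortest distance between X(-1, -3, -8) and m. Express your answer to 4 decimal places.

8.0623

A direction vector for m is L − K = (-4, 4, 2).
Taking (0, 7, -8) on m with direction v = (-4, 4, 2): w = X − (0, 7, -8) = (-1, -10, 0), and w × v = (-20, 2, -44).
Distance = |w × v| / |v| = √2340 / √36 ≈ 8.0623.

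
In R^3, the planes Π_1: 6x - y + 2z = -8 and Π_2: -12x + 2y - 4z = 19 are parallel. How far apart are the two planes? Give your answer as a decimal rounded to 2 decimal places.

Rescale Π_2 by 1/(-2): 6x - y + 2z = -19/2. Then distance = |-8 − (-19/2)| / √41 ≈ 0.23.

0.23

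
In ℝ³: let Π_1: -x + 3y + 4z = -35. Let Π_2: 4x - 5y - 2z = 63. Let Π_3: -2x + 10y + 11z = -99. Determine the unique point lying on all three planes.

Solving the 3×3 linear system -x + 3y + 4z = -35, 4x - 5y - 2z = 63, -2x + 10y + 11z = -99 (e.g. by elimination or Cramer's rule, determinant = 35) gives (8, -5, -3).

(8, -5, -3)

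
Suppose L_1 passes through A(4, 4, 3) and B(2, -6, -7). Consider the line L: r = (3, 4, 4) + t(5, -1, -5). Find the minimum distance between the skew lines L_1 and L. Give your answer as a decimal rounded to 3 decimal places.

0.135

A direction vector for L_1 is B − A = (-2, -10, -10).
Common perpendicular direction n = (-2, -10, -10) × (5, -1, -5) = (40, -60, 52).
With w = (3, 4, 4) − (4, 4, 3) = (-1, 0, 1), w · n = 12.
Distance = |w · n| / |n| = |12| / √7904 ≈ 0.135.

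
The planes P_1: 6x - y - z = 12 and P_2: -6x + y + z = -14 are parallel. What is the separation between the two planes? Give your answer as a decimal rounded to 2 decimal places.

0.32

Rescale P_2 by 1/(-1): 6x - y - z = 14. Then distance = |12 − 14| / √38 ≈ 0.32.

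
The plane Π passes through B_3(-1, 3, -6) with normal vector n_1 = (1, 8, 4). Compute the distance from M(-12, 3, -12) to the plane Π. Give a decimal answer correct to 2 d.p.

3.89

Π: n_1·r = n_1·B_3 gives x + 8y + 4z = -1.
n·M − d = (1)·(-12) + (8)·(3) + (4)·(-12) − (-1) = -35; |n| = √81.
Distance = |-35| / √81 = 35/√81 ≈ 3.89.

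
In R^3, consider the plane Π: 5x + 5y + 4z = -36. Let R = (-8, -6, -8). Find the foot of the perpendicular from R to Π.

Foot = R − λn with λ = (n·R − d)/|n|² = (-102 − (-36))/66 = -1.
Foot = (-8, -6, -8) − (-1)·(5, 5, 4) = (-3, -1, -4).

(-3, -1, -4)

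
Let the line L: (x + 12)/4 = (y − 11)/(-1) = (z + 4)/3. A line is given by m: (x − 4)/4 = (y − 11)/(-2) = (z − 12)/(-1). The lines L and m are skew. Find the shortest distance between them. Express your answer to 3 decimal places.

2.679

L has direction (4, -1, 3) through (-12, 11, -4).
m has direction (4, -2, -1) through (4, 11, 12).
Common perpendicular direction n = (4, -1, 3) × (4, -2, -1) = (7, 16, -4).
With w = (4, 11, 12) − (-12, 11, -4) = (16, 0, 16), w · n = 48.
Distance = |w · n| / |n| = |48| / √321 ≈ 2.679.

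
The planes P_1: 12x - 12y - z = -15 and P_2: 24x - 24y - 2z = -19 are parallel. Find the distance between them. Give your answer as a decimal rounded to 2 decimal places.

0.32

Rescale P_2 by 1/2: 12x - 12y - z = -19/2. Then distance = |-15 − (-19/2)| / √289 ≈ 0.32.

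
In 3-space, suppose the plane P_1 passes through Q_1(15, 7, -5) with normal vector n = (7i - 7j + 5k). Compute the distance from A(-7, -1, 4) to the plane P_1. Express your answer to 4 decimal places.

P_1: n·r = n·Q_1 gives 7x - 7y + 5z = 31.
n·A − d = (7)·(-7) + (-7)·(-1) + (5)·(4) − 31 = -53; |n| = √123.
Distance = |-53| / √123 = 53/√123 ≈ 4.7788.

4.7788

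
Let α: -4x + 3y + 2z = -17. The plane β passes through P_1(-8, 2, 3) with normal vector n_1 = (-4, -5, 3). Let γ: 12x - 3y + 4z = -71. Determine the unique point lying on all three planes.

β: n_1·r = n_1·P_1 gives -4x - 5y + 3z = 31.
Solving the 3×3 linear system -4x + 3y + 2z = -17, -4x - 5y + 3z = 31, 12x - 3y + 4z = -71 (e.g. by elimination or Cramer's rule, determinant = 344) gives (-5, -7, -8).

(-5, -7, -8)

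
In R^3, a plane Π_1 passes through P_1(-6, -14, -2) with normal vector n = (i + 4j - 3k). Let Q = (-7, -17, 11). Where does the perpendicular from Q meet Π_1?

Π_1: n·r = n·P_1 gives x + 4y - 3z = -56.
Foot = Q − λn with λ = (n·Q − d)/|n|² = (-108 − (-56))/26 = -2.
Foot = (-7, -17, 11) − (-2)·(1, 4, -3) = (-5, -9, 5).

(-5, -9, 5)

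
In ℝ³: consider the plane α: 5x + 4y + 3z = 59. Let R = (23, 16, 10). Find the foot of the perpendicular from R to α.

Foot = R − λn with λ = (n·R − d)/|n|² = (209 − 59)/50 = 3.
Foot = (23, 16, 10) − 3·(5, 4, 3) = (8, 4, 1).

(8, 4, 1)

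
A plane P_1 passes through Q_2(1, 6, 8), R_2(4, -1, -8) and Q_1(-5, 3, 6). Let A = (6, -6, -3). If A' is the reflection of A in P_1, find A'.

Q_2R_2 = (3, -7, -16), Q_2Q_1 = (-6, -3, -2); a normal to P_1 is Q_2R_2 × Q_2Q_1 = (-34, 102, -51).
Using Q_2: P_1 has equation -34x + 102y - 51z = 170.
λ = (n·A − d)/|n|² = (-663 − 170)/14161 = -1/17.
Reflection = A − 2λn = (6, -6, -3) − (-2/17)·(-34, 102, -51) = (2, 6, -9).

(2, 6, -9)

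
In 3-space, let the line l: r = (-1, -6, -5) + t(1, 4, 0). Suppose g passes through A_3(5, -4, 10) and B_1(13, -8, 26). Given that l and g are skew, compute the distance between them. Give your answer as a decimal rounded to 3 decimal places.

A direction vector for g is B_1 − A_3 = (8, -4, 16).
Common perpendicular direction n = (1, 4, 0) × (8, -4, 16) = (64, -16, -36).
With w = (5, -4, 10) − (-1, -6, -5) = (6, 2, 15), w · n = -188.
Distance = |w · n| / |n| = |-188| / √5648 ≈ 2.502.

2.502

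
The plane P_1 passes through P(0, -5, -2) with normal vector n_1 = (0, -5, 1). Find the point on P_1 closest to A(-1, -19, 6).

P_1: n_1·r = n_1·P gives -5y + z = 23.
Foot = A − λn with λ = (n·A − d)/|n|² = (101 − 23)/26 = 3.
Foot = (-1, -19, 6) − 3·(0, -5, 1) = (-1, -4, 3).

(-1, -4, 3)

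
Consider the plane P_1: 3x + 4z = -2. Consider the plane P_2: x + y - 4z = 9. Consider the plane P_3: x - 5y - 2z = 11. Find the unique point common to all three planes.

(2, -1, -2)

Solving the 3×3 linear system 3x + 4z = -2, x + y - 4z = 9, x - 5y - 2z = 11 (e.g. by elimination or Cramer's rule, determinant = -90) gives (2, -1, -2).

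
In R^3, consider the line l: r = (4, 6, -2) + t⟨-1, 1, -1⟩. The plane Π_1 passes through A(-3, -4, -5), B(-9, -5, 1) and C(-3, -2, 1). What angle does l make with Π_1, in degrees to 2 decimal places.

65.13

AB = (-6, -1, 6), AC = (0, 2, 6); a normal to Π_1 is AB × AC = (-18, 36, -12).
Using A: Π_1 has equation -18x + 36y - 12z = -30.
sin θ = |n·v| / (|n||v|) = |66| / (√1764 · √3) = 0.90726.
θ ≈ 65.13°.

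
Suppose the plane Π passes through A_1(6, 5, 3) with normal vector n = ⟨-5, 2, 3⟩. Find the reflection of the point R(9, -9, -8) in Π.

(-11, -1, 4)

Π: n·r = n·A_1 gives -5x + 2y + 3z = -11.
λ = (n·R − d)/|n|² = (-87 − (-11))/38 = -2.
Reflection = R − 2λn = (9, -9, -8) − (-4)·(-5, 2, 3) = (-11, -1, 4).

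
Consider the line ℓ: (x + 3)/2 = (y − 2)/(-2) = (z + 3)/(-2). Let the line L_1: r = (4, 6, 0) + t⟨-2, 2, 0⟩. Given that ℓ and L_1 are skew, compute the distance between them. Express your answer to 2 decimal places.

7.78

ℓ has direction (2, -2, -2) through (-3, 2, -3).
Common perpendicular direction n = (2, -2, -2) × (-2, 2, 0) = (4, 4, 0).
With w = (4, 6, 0) − (-3, 2, -3) = (7, 4, 3), w · n = 44.
Distance = |w · n| / |n| = |44| / √32 ≈ 7.78.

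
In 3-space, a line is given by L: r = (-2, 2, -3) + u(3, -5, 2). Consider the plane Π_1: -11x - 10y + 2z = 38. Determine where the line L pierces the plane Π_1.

(4, -8, 1)

Substitute r = (-2, 2, -3) + t(3, -5, 2) into the plane: -4 + 21t = 38, so t = 2.
Intersection: (-2, 2, -3) + 2·(3, -5, 2) = (4, -8, 1).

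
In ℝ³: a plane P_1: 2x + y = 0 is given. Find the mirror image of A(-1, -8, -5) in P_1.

(7, -4, -5)

λ = (n·A − d)/|n|² = (-10 − 0)/5 = -2.
Reflection = A − 2λn = (-1, -8, -5) − (-4)·(2, 1, 0) = (7, -4, -5).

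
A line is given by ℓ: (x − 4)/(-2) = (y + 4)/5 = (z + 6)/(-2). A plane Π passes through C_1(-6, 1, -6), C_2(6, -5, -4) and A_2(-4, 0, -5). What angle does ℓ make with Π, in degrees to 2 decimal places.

38.52

ℓ has direction (-2, 5, -2) through (4, -4, -6).
C_1C_2 = (12, -6, 2), C_1A_2 = (2, -1, 1); a normal to Π is C_1C_2 × C_1A_2 = (-4, -8, 0).
Using C_1: Π has equation -4x - 8y = 16.
sin θ = |n·v| / (|n||v|) = |-32| / (√80 · √33) = 0.62280.
θ ≈ 38.52°.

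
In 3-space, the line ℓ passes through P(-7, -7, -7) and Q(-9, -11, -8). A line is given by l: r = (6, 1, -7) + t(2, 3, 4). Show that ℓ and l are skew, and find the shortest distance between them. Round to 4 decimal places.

8.3697

A direction vector for ℓ is Q − P = (-2, -4, -1).
Common perpendicular direction n = (-2, -4, -1) × (2, 3, 4) = (-13, 6, 2).
With w = (6, 1, -7) − (-7, -7, -7) = (13, 8, 0), w · n = -121.
Since n ≠ 0 the lines are not parallel, and w · n = -121 ≠ 0 so they do not intersect; hence they are skew.
Distance = |w · n| / |n| = |-121| / √209 ≈ 8.3697.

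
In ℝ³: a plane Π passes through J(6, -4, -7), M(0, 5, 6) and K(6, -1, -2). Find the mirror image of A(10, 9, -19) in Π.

(4, -21, -1)

JM = (-6, 9, 13), JK = (0, 3, 5); a normal to Π is JM × JK = (6, 30, -18).
Using J: Π has equation 6x + 30y - 18z = 42.
λ = (n·A − d)/|n|² = (672 − 42)/1260 = 1/2.
Reflection = A − 2λn = (10, 9, -19) − 1·(6, 30, -18) = (4, -21, -1).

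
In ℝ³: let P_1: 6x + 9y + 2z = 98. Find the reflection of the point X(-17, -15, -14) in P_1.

λ = (n·X − d)/|n|² = (-265 − 98)/121 = -3.
Reflection = X − 2λn = (-17, -15, -14) − (-6)·(6, 9, 2) = (19, 39, -2).

(19, 39, -2)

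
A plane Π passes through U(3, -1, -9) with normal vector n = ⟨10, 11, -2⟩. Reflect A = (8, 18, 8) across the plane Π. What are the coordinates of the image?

(-12, -4, 12)

Π: n·r = n·U gives 10x + 11y - 2z = 37.
λ = (n·A − d)/|n|² = (262 − 37)/225 = 1.
Reflection = A − 2λn = (8, 18, 8) − 2·(10, 11, -2) = (-12, -4, 12).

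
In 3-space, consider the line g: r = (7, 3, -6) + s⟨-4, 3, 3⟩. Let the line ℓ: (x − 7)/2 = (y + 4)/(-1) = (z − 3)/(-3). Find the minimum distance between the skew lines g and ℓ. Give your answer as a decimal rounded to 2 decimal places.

2.75

ℓ has direction (2, -1, -3) through (7, -4, 3).
Common perpendicular direction n = (-4, 3, 3) × (2, -1, -3) = (-6, -6, -2).
With w = (7, -4, 3) − (7, 3, -6) = (0, -7, 9), w · n = 24.
Distance = |w · n| / |n| = |24| / √76 ≈ 2.75.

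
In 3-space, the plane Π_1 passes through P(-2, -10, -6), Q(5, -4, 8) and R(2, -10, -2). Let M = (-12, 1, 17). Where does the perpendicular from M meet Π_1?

(-6, 8, 11)

PQ = (7, 6, 14), PR = (4, 0, 4); a normal to Π_1 is PQ × PR = (24, 28, -24).
Using P: Π_1 has equation 24x + 28y - 24z = -184.
Foot = M − λn with λ = (n·M − d)/|n|² = (-668 − (-184))/1936 = -1/4.
Foot = (-12, 1, 17) − (-1/4)·(24, 28, -24) = (-6, 8, 11).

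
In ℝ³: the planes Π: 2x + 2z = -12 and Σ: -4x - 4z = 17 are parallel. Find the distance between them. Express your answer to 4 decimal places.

Rescale Σ by 1/(-2): 2x + 2z = -17/2. Then distance = |-12 − (-17/2)| / √8 ≈ 1.2374.

1.2374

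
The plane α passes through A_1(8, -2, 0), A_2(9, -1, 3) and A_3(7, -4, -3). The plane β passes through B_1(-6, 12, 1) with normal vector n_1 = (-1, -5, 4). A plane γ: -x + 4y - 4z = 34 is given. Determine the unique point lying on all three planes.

A_1A_2 = (1, 1, 3), A_1A_3 = (-1, -2, -3); a normal to α is A_1A_2 × A_1A_3 = (3, 0, -1).
Using A_1: α has equation 3x - z = 24.
β: n_1·r = n_1·B_1 gives -x - 5y + 4z = -50.
Solving the 3×3 linear system 3x - z = 24, -x - 5y + 4z = -50, -x + 4y - 4z = 34 (e.g. by elimination or Cramer's rule, determinant = 21) gives (6, 4, -6).

(6, 4, -6)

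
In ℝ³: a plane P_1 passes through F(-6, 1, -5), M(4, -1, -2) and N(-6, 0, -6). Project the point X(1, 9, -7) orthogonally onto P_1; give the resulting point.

(-2, 3, -1)

FM = (10, -2, 3), FN = (0, -1, -1); a normal to P_1 is FM × FN = (5, 10, -10).
Using F: P_1 has equation 5x + 10y - 10z = 30.
Foot = X − λn with λ = (n·X − d)/|n|² = (165 − 30)/225 = 3/5.
Foot = (1, 9, -7) − (3/5)·(5, 10, -10) = (-2, 3, -1).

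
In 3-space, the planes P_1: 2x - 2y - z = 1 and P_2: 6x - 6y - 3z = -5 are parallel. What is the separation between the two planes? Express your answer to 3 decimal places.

Rescale P_2 by 1/3: 2x - 2y - z = -5/3. Then distance = |1 − (-5/3)| / √9 ≈ 0.889.

0.889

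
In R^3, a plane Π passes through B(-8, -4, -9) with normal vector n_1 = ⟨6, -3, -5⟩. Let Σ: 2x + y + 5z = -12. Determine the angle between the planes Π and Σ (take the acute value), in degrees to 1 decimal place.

Π: n_1·r = n_1·B gives 6x - 3y - 5z = 9.
cos θ = |n₁·n₂| / (|n₁||n₂|) = |-16| / (√70 · √30).
θ = arccos(0.34915) ≈ 69.6°.

69.6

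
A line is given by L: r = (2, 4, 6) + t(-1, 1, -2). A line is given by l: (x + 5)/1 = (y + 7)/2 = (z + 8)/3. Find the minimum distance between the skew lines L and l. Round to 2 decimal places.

l has direction (1, 2, 3) through (-5, -7, -8).
Common perpendicular direction n = (-1, 1, -2) × (1, 2, 3) = (7, 1, -3).
With w = (-5, -7, -8) − (2, 4, 6) = (-7, -11, -14), w · n = -18.
Distance = |w · n| / |n| = |-18| / √59 ≈ 2.34.

2.34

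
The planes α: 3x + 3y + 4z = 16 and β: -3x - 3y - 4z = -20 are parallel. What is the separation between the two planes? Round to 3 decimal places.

0.686

Rescale β by 1/(-1): 3x + 3y + 4z = 20. Then distance = |16 − 20| / √34 ≈ 0.686.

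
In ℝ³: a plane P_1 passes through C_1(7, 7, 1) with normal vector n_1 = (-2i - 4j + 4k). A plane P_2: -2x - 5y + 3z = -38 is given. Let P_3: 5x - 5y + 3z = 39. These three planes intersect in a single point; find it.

(11, 2, -2)

P_1: n_1·r = n_1·C_1 gives -2x - 4y + 4z = -38.
Solving the 3×3 linear system -2x - 4y + 4z = -38, -2x - 5y + 3z = -38, 5x - 5y + 3z = 39 (e.g. by elimination or Cramer's rule, determinant = 56) gives (11, 2, -2).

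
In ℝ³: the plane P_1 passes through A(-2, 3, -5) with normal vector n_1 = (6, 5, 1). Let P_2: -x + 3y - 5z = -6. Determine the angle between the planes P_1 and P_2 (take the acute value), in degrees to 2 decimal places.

85.07

P_1: n_1·r = n_1·A gives 6x + 5y + z = -2.
cos θ = |n₁·n₂| / (|n₁||n₂|) = |4| / (√62 · √35).
θ = arccos(0.08587) ≈ 85.07°.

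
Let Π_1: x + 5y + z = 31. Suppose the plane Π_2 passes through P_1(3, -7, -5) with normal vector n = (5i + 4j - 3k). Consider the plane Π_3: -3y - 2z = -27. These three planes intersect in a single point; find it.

(0, 5, 6)

Π_2: n·r = n·P_1 gives 5x + 4y - 3z = 2.
Solving the 3×3 linear system x + 5y + z = 31, 5x + 4y - 3z = 2, -3y - 2z = -27 (e.g. by elimination or Cramer's rule, determinant = 18) gives (0, 5, 6).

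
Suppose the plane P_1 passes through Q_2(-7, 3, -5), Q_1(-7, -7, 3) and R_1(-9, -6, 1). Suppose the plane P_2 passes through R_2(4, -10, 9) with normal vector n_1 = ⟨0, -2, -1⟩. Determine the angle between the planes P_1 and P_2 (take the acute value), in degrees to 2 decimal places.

34.70

Q_2Q_1 = (0, -10, 8), Q_2R_1 = (-2, -9, 6); a normal to P_1 is Q_2Q_1 × Q_2R_1 = (12, -16, -20).
Using Q_2: P_1 has equation 12x - 16y - 20z = -32.
P_2: n_1·r = n_1·R_2 gives -2y - z = 11.
cos θ = |n₁·n₂| / (|n₁||n₂|) = |52| / (√800 · √5).
θ = arccos(0.82219) ≈ 34.70°.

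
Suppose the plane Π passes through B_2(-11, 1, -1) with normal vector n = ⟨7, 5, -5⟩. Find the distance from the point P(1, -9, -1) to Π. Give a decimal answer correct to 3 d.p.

3.417

Π: n·r = n·B_2 gives 7x + 5y - 5z = -67.
n·P − d = (7)·(1) + (5)·(-9) + (-5)·(-1) − (-67) = 34; |n| = √99.
Distance = |34| / √99 = 34/√99 ≈ 3.417.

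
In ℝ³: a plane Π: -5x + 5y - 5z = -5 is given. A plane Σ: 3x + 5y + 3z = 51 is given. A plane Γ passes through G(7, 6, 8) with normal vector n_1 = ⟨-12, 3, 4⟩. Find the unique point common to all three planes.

Γ: n_1·r = n_1·G gives -12x + 3y + 4z = -34.
Solving the 3×3 linear system -5x + 5y - 5z = -5, 3x + 5y + 3z = 51, -12x + 3y + 4z = -34 (e.g. by elimination or Cramer's rule, determinant = -640) gives (5, 6, 2).

(5, 6, 2)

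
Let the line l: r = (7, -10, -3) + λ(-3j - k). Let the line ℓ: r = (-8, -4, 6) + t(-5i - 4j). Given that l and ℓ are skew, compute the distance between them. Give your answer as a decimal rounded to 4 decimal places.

Common perpendicular direction n = (0, -3, -1) × (-5, -4, 0) = (-4, 5, -15).
With w = (-8, -4, 6) − (7, -10, -3) = (-15, 6, 9), w · n = -45.
Distance = |w · n| / |n| = |-45| / √266 ≈ 2.7591.

2.7591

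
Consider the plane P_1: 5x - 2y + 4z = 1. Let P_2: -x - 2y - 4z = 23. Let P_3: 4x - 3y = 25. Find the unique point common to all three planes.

Solving the 3×3 linear system 5x - 2y + 4z = 1, -x - 2y - 4z = 23, 4x - 3y = 25 (e.g. by elimination or Cramer's rule, determinant = 16) gives (7, 1, -8).

(7, 1, -8)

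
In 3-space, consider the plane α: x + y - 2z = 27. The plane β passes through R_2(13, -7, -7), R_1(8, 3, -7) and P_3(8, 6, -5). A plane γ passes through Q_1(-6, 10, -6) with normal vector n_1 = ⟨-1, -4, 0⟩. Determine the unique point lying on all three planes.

(6, 7, -7)

R_2R_1 = (-5, 10, 0), R_2P_3 = (-5, 13, 2); a normal to β is R_2R_1 × R_2P_3 = (20, 10, -15).
Using R_2: β has equation 20x + 10y - 15z = 295.
γ: n_1·r = n_1·Q_1 gives -x - 4y = -34.
Solving the 3×3 linear system x + y - 2z = 27, 20x + 10y - 15z = 295, -x - 4y = -34 (e.g. by elimination or Cramer's rule, determinant = 95) gives (6, 7, -7).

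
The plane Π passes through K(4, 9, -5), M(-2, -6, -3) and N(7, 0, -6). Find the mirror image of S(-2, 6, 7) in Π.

(-8, 6, -11)

KM = (-6, -15, 2), KN = (3, -9, -1); a normal to Π is KM × KN = (33, 0, 99).
Using K: Π has equation 33x + 99z = -363.
λ = (n·S − d)/|n|² = (627 − (-363))/10890 = 1/11.
Reflection = S − 2λn = (-2, 6, 7) − (2/11)·(33, 0, 99) = (-8, 6, -11).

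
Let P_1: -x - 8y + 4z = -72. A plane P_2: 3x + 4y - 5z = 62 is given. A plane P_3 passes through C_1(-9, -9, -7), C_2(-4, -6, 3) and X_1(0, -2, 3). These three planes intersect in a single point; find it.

(8, 7, -2)

C_1C_2 = (5, 3, 10), C_1X_1 = (9, 7, 10); a normal to P_3 is C_1C_2 × C_1X_1 = (-40, 40, 8).
Using C_1: P_3 has equation -40x + 40y + 8z = -56.
Solving the 3×3 linear system -x - 8y + 4z = -72, 3x + 4y - 5z = 62, -40x + 40y + 8z = -56 (e.g. by elimination or Cramer's rule, determinant = -520) gives (8, 7, -2).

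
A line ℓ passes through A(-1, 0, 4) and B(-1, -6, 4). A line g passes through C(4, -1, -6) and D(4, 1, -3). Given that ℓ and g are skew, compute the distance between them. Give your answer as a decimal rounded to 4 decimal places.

5.0000

A direction vector for ℓ is B − A = (0, -6, 0).
A direction vector for g is D − C = (0, 2, 3).
Common perpendicular direction n = (0, -6, 0) × (0, 2, 3) = (-18, 0, 0).
With w = (4, -1, -6) − (-1, 0, 4) = (5, -1, -10), w · n = -90.
Distance = |w · n| / |n| = |-90| / √324 ≈ 5.0000.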